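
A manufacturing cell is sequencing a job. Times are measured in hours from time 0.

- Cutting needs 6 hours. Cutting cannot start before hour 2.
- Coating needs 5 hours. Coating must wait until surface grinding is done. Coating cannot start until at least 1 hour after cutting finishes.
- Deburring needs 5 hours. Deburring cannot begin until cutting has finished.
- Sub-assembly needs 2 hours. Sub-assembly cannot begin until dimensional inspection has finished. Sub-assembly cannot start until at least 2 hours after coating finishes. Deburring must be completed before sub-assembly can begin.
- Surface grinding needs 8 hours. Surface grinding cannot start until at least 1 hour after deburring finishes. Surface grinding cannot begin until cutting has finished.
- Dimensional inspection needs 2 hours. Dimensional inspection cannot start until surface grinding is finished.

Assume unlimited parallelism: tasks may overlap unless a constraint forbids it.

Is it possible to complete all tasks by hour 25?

Cutting waits on its own release at hour 2, so it starts at hour 2 and finishes at 2 + 6 = hour 8.
Deburring cannot begin until cutting (finishes hour 8). It runs from hour 8 to 8 + 5 = hour 13.
Surface grinding needs all of deburring (finishes hour 13, plus 1-hour gap → hour 14); cutting (finishes hour 8). That puts its earliest start at hour 14; it finishes at 14 + 8 = hour 22.
Coating cannot start until surface grinding (finishes hour 22); cutting (finishes hour 8, plus 1-hour gap → hour 9). The controlling bound is hour 22, so coating finishes at 22 + 5 = hour 27.
Dimensional inspection waits on surface grinding (finishes hour 22), so it starts at hour 22 and finishes at 22 + 2 = hour 24.
Sub-assembly cannot start until dimensional inspection (finishes hour 24); coating (finishes hour 27, plus 2-hour gap → hour 29); deburring (finishes hour 13). The controlling bound is hour 29, so sub-assembly finishes at 29 + 2 = hour 31.
The earliest everything can be done is hour 31, which is after the deadline of 25, so it is not possible.

No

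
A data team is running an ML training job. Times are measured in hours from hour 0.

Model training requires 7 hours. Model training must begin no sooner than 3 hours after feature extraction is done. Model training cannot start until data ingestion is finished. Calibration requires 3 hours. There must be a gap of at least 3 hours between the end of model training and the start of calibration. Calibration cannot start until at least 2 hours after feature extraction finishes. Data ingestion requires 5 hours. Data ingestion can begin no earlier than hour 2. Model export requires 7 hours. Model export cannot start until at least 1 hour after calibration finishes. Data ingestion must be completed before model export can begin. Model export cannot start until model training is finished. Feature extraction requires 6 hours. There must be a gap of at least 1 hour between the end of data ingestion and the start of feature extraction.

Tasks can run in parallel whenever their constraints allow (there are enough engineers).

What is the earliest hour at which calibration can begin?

27

After its own release at hour 2, data ingestion can start at hour 2 and finishes at hour 7.
Feature extraction waits on data ingestion (finishes hour 7, plus 1-hour gap → hour 8), so it starts at hour 8 and finishes at 8 + 6 = hour 14.
Model training needs all of feature extraction (finishes hour 14, plus 3-hour gap → hour 17); data ingestion (finishes hour 7). That puts its earliest start at hour 17; it finishes at 17 + 7 = hour 24.
Calibration waits on model training (finishes hour 24, plus 3-hour gap → hour 27); feature extraction (finishes hour 14, plus 2-hour gap → hour 16). The latest of these is hour 27, which is the earliest calibration can start.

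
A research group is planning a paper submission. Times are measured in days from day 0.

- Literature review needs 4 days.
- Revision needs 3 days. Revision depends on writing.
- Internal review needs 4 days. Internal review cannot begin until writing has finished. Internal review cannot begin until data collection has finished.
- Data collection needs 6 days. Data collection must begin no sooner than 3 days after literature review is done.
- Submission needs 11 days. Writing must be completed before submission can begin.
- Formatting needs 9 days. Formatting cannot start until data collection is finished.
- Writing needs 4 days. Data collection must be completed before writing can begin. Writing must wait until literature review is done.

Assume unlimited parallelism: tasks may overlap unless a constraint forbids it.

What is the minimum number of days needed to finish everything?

Literature review can start immediately at day 0; it finishes at day 4.
Data collection waits on literature review (finishes day 4, plus 3-day gap → day 7), so it starts at day 7 and finishes at 7 + 6 = day 13.
After data collection (finishes day 13), formatting can start at day 13 and finishes at day 22.
Writing needs all of data collection (finishes day 13); literature review (finishes day 4). That puts its earliest start at day 13; it finishes at 13 + 4 = day 17.
After writing (finishes day 17), submission can start at day 17 and finishes at day 28.
Revision cannot begin until writing (finishes day 17). It runs from day 17 to 17 + 3 = day 20.
Internal review needs all of writing (finishes day 17); data collection (finishes day 13). That puts its earliest start at day 17; it finishes at 17 + 4 = day 21.
All tasks are finished once the last one completes. Finish times: Literature review at 4, Data collection at 13, Writing at 17, Internal review at 21, Revision at 20, Formatting at 22, Submission at 28. The latest is day 28.

28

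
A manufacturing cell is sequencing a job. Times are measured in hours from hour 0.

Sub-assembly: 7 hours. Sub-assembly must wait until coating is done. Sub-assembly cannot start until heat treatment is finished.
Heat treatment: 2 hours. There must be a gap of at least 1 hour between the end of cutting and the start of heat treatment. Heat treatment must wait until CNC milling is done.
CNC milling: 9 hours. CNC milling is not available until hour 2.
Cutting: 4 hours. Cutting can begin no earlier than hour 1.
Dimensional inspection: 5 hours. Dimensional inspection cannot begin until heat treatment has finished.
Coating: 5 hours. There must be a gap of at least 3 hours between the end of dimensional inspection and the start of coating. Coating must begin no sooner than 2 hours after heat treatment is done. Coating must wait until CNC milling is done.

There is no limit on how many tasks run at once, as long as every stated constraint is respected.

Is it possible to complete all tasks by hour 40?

Yes

CNC milling cannot begin until its own release at hour 2. It runs from hour 2 to 2 + 9 = hour 11.
Cutting cannot begin until its own release at hour 1. It runs from hour 1 to 1 + 4 = hour 5.
Heat treatment cannot start until cutting (finishes hour 5, plus 1-hour gap → hour 6); CNC milling (finishes hour 11). The controlling bound is hour 11, so heat treatment finishes at 11 + 2 = hour 13.
After heat treatment (finishes hour 13), dimensional inspection can start at hour 13 and finishes at hour 18.
Coating cannot start until dimensional inspection (finishes hour 18, plus 3-hour gap → hour 21); heat treatment (finishes hour 13, plus 2-hour gap → hour 15); CNC milling (finishes hour 11). The controlling bound is hour 21, so coating finishes at 21 + 5 = hour 26.
Sub-assembly needs all of coating (finishes hour 26); heat treatment (finishes hour 13). That puts its earliest start at hour 26; it finishes at 26 + 7 = hour 33.
Every task is finished by hour 33, which is no later than the deadline of 40, so the schedule is feasible.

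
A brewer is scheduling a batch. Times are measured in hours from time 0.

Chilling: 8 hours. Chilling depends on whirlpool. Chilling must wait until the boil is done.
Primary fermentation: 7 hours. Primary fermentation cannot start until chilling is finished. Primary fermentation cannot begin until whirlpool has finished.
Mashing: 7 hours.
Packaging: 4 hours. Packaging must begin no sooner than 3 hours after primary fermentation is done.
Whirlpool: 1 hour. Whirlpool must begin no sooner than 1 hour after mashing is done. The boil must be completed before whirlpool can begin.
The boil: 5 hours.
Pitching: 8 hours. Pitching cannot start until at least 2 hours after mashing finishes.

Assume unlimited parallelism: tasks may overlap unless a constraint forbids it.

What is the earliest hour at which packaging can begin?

27

The boil has no prerequisites, so it starts at hour 0 and finishes at hour 5.
Mashing has no prerequisites, so it starts at hour 0 and finishes at hour 7.
For whirlpool: mashing (finishes hour 7, plus 1-hour gap → hour 8); the boil (finishes hour 5). Taking the maximum gives a start of hour 8, and it finishes at 8 + 1 = hour 9.
For chilling: whirlpool (finishes hour 9); the boil (finishes hour 5). Taking the maximum gives a start of hour 9, and it finishes at 9 + 8 = hour 17.
Primary fermentation has to wait for chilling (finishes hour 17); whirlpool (finishes hour 9). The latest of these is hour 17, so primary fermentation runs hour 17 to 17 + 7 = hour 24.
Packaging waits on primary fermentation (finishes hour 24, plus 3-hour gap → hour 27), so the earliest it can start is hour 27.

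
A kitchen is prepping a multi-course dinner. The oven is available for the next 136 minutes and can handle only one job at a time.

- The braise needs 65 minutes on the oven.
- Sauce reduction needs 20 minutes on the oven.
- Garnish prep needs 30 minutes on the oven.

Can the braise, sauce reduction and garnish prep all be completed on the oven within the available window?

Running back to back, the jobs need 65 + 20 + 30 = 115 minutes on the oven.
Since 115 ≤ 136, they fit within the window.

Yes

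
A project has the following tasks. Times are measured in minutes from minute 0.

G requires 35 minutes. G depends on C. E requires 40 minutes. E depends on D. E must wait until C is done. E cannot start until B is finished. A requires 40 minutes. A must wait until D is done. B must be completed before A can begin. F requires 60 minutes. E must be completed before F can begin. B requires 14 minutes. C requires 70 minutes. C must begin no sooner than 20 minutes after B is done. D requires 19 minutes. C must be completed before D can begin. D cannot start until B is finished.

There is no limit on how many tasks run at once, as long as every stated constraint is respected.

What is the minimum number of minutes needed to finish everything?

223

B can start immediately at minute 0; it finishes at minute 14.
C waits on B (finishes minute 14, plus 20-minute gap → minute 34), so it starts at minute 34 and finishes at 34 + 70 = minute 104.
After C (finishes minute 104), G can start at minute 104 and finishes at minute 139.
D has to wait for C (finishes minute 104); B (finishes minute 14). The latest of these is minute 104, so D runs minute 104 to 104 + 19 = minute 123.
For E: D (finishes minute 123); C (finishes minute 104); B (finishes minute 14). Taking the maximum gives a start of minute 123, and it finishes at 123 + 40 = minute 163.
After E (finishes minute 163), F can start at minute 163 and finishes at minute 223.
A has to wait for D (finishes minute 123); B (finishes minute 14). The latest of these is minute 123, so A runs minute 123 to 123 + 40 = minute 163.
All tasks are finished once the last one completes. Finish times: A at 163, B at 14, C at 104, D at 123, E at 163, F at 223, G at 139. The latest is minute 223.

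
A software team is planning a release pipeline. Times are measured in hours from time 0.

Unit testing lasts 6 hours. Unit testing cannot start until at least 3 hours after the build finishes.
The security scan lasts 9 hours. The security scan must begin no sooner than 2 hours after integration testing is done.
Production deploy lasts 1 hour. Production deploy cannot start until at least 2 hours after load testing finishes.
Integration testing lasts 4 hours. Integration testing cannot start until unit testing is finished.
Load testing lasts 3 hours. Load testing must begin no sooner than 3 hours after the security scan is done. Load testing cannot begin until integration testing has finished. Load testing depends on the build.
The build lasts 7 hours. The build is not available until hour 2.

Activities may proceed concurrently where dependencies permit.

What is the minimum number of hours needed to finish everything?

After its own release at hour 2, the build can start at hour 2 and finishes at hour 9.
Unit testing waits on the build (finishes hour 9, plus 3-hour gap → hour 12), so it starts at hour 12 and finishes at 12 + 6 = hour 18.
After unit testing (finishes hour 18), integration testing can start at hour 18 and finishes at hour 22.
The security scan waits on integration testing (finishes hour 22, plus 2-hour gap → hour 24), so it starts at hour 24 and finishes at 24 + 9 = hour 33.
Load testing needs all of the security scan (finishes hour 33, plus 3-hour gap → hour 36); integration testing (finishes hour 22); the build (finishes hour 9). That puts its earliest start at hour 36; it finishes at 36 + 3 = hour 39.
After load testing (finishes hour 39, plus 2-hour gap → hour 41), production deploy can start at hour 41 and finishes at hour 42.
All tasks are finished once the last one completes. Finish times: The build at 9, Unit testing at 18, Integration testing at 22, The security scan at 33, Load testing at 39, Production deploy at 42. The latest is hour 42.

42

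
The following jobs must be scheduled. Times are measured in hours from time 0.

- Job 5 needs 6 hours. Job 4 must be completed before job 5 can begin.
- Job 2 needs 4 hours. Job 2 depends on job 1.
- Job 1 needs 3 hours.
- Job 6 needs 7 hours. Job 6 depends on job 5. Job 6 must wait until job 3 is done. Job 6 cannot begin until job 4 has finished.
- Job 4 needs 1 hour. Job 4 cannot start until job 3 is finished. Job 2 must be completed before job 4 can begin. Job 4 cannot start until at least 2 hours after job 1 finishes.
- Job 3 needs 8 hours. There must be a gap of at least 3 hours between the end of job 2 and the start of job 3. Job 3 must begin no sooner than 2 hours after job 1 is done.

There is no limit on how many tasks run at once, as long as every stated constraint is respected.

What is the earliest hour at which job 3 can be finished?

18

Nothing blocks job 1, so it runs from hour 0 to hour 3.
Job 2 waits on job 1 (finishes hour 3), so it starts at hour 3 and finishes at 3 + 4 = hour 7.
Job 3 has to wait for job 2 (finishes hour 7, plus 3-hour gap → hour 10); job 1 (finishes hour 3, plus 2-hour gap → hour 5). The latest of these is hour 10, so job 3 runs hour 10 to 10 + 8 = hour 18.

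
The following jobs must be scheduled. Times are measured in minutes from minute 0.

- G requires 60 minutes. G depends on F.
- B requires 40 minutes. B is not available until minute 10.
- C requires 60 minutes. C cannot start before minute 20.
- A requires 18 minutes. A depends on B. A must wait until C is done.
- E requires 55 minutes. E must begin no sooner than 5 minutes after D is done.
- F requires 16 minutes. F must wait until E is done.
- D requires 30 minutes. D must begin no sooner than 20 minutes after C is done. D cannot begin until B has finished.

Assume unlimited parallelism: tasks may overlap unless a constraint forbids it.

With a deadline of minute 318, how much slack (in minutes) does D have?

C waits on its own release at minute 20, so it starts at minute 20 and finishes at 20 + 60 = minute 80.
After its own release at minute 10, B can start at minute 10 and finishes at minute 50.
D cannot start until C (finishes minute 80, plus 20-minute gap → minute 100); B (finishes minute 50). The controlling bound is minute 100, so D finishes at 100 + 30 = minute 130.

Working backward from the deadline:
To finish by minute 318, G (duration 60) must start no later than minute 258.
F feeds into G (must start by minute 258); so F must finish by minute 258 and therefore start by minute 242.
Since F (must start by minute 242) depends on it, E must finish by minute 242. Backing off its 55-minute duration gives a latest start of minute 187.
D has to be done before E (must start by minute 187, minus 5-minute gap → minute 182). That means finishing by minute 182, i.e. starting by 182 − 30 = minute 152.
So D can start as early as minute 100 and as late as minute 152, giving 152 − 100 = 52 minutes of slack.

52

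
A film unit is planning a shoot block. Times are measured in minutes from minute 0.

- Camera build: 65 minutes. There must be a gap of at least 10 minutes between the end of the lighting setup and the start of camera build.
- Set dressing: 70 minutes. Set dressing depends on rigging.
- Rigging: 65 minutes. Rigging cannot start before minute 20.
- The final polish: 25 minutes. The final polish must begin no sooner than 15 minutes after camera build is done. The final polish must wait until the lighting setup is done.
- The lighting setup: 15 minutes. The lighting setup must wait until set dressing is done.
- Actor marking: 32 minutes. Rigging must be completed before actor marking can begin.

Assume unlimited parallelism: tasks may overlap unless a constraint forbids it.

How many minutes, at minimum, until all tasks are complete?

Rigging waits on its own release at minute 20, so it starts at minute 20 and finishes at 20 + 65 = minute 85.
Actor marking cannot begin until rigging (finishes minute 85). It runs from minute 85 to 85 + 32 = minute 117.
Set dressing waits on rigging (finishes minute 85), so it starts at minute 85 and finishes at 85 + 70 = minute 155.
The lighting setup cannot begin until set dressing (finishes minute 155). It runs from minute 155 to 155 + 15 = minute 170.
Camera build waits on the lighting setup (finishes minute 170, plus 10-minute gap → minute 180), so it starts at minute 180 and finishes at 180 + 65 = minute 245.
For the final polish: camera build (finishes minute 245, plus 15-minute gap → minute 260); the lighting setup (finishes minute 170). Taking the maximum gives a start of minute 260, and it finishes at 260 + 25 = minute 285.
All tasks are finished once the last one completes. Finish times: Rigging at 85, Set dressing at 155, The lighting setup at 170, Camera build at 245, Actor marking at 117, The final polish at 285. The latest is minute 285.

285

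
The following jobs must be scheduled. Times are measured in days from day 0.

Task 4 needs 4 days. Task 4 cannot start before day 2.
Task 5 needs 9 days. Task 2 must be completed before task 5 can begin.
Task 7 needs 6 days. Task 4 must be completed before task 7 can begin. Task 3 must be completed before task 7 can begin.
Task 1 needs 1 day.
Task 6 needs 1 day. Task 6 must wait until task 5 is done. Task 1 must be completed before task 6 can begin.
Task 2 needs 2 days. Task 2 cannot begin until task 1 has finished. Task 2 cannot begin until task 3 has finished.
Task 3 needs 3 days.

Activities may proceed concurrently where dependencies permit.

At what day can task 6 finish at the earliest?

15

Task 3 can start immediately at day 0; it finishes at day 3.
Nothing blocks task 1, so it runs from day 0 to day 1.
For task 2: task 1 (finishes day 1); task 3 (finishes day 3). Taking the maximum gives a start of day 3, and it finishes at 3 + 2 = day 5.
Task 5 cannot begin until task 2 (finishes day 5). It runs from day 5 to 5 + 9 = day 14.
For task 6: task 5 (finishes day 14); task 1 (finishes day 1). Taking the maximum gives a start of day 14, and it finishes at 14 + 1 = day 15.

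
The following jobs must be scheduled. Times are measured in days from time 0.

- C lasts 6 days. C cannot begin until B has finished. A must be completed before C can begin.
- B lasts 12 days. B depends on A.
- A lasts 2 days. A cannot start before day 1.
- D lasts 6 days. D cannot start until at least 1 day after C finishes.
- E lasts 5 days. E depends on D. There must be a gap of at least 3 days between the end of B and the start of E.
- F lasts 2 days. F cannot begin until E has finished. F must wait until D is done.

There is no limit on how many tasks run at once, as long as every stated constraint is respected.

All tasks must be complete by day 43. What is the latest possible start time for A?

9

F has no dependents, so it just needs to finish by day 43. Starting by 43 − 2 = day 41 achieves that.
Since F (must start by day 41) depends on it, E must finish by day 41. Backing off its 5-day duration gives a latest start of day 36.
D must finish in time for E (must start by day 36); F (must start by day 41). The tightest is day 36, so D must start by 36 − 6 = day 30.
C has to be done before D (must start by day 30, minus 1-day gap → day 29). That means finishing by day 29, i.e. starting by 29 − 6 = day 23.
B feeds C (must start by day 23); E (must start by day 36, minus 3-day gap → day 33). Taking the minimum, B must finish by day 23 and start by 23 − 12 = day 11.
A must finish in time for B (must start by day 11); C (must start by day 23). The tightest is day 11, so A must start by 11 − 2 = day 9.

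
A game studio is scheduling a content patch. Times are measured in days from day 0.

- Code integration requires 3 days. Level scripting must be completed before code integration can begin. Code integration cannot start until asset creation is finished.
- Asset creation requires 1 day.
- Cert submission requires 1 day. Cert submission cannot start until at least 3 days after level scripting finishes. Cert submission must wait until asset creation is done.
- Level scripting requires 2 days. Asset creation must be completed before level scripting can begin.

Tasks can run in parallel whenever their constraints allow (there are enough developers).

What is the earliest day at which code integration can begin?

3

Asset creation can start immediately at day 0; it finishes at day 1.
After asset creation (finishes day 1), level scripting can start at day 1 and finishes at day 3.
Code integration waits on level scripting (finishes day 3); asset creation (finishes day 1). The latest of these is day 3, which is the earliest code integration can start.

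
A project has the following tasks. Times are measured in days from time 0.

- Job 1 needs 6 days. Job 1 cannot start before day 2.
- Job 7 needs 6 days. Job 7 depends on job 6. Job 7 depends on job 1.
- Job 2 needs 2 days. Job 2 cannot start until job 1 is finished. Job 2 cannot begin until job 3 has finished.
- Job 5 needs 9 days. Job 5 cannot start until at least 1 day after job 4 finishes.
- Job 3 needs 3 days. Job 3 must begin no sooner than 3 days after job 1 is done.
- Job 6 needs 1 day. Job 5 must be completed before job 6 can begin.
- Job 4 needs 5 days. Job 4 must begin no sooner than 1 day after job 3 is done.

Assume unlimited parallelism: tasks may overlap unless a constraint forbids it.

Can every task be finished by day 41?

Yes

Job 1 waits on its own release at day 2, so it starts at day 2 and finishes at 2 + 6 = day 8.
Job 3 cannot begin until job 1 (finishes day 8, plus 3-day gap → day 11). It runs from day 11 to 11 + 3 = day 14.
Job 4 cannot begin until job 3 (finishes day 14, plus 1-day gap → day 15). It runs from day 15 to 15 + 5 = day 20.
After job 4 (finishes day 20, plus 1-day gap → day 21), job 5 can start at day 21 and finishes at day 30.
Job 6 cannot begin until job 5 (finishes day 30). It runs from day 30 to 30 + 1 = day 31.
For job 7: job 6 (finishes day 31); job 1 (finishes day 8). Taking the maximum gives a start of day 31, and it finishes at 31 + 6 = day 37.
For job 2: job 1 (finishes day 8); job 3 (finishes day 14). Taking the maximum gives a start of day 14, and it finishes at 14 + 2 = day 16.
Every task is finished by day 37, which is no later than the deadline of 41, so the schedule is feasible.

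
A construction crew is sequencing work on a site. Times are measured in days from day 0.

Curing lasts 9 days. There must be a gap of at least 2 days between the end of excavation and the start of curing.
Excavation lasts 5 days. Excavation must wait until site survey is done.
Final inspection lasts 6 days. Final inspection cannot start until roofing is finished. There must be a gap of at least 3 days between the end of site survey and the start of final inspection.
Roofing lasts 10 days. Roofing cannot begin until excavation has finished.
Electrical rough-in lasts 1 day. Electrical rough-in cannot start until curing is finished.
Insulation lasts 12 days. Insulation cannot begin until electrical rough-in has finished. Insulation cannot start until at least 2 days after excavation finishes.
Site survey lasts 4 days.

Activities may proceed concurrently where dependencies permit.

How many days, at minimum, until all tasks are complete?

Site survey has no prerequisites, so it starts at day 0 and finishes at day 4.
Excavation cannot begin until site survey (finishes day 4). It runs from day 4 to 4 + 5 = day 9.
Roofing waits on excavation (finishes day 9), so it starts at day 9 and finishes at 9 + 10 = day 19.
For final inspection: roofing (finishes day 19); site survey (finishes day 4, plus 3-day gap → day 7). Taking the maximum gives a start of day 19, and it finishes at 19 + 6 = day 25.
Curing cannot begin until excavation (finishes day 9, plus 2-day gap → day 11). It runs from day 11 to 11 + 9 = day 20.
Electrical rough-in waits on curing (finishes day 20), so it starts at day 20 and finishes at 20 + 1 = day 21.
Insulation has to wait for electrical rough-in (finishes day 21); excavation (finishes day 9, plus 2-day gap → day 11). The latest of these is day 21, so insulation runs day 21 to 21 + 12 = day 33.
All tasks are finished once the last one completes. Finish times: Site survey at 4, Excavation at 9, Curing at 20, Roofing at 19, Electrical rough-in at 21, Insulation at 33, Final inspection at 25. The latest is day 33.

33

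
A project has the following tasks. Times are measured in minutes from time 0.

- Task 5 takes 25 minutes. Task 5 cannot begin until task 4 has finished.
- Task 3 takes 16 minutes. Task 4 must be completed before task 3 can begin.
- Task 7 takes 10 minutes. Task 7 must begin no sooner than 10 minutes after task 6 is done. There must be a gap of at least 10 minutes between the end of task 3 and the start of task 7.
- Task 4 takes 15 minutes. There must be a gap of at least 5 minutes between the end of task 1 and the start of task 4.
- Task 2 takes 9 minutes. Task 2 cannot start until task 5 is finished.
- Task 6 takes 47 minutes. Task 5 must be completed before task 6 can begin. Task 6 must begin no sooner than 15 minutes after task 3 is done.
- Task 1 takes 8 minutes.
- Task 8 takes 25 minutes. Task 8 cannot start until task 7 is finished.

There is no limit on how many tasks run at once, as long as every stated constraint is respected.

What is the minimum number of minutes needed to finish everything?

151

Nothing blocks task 1, so it runs from minute 0 to minute 8.
Task 4 waits on task 1 (finishes minute 8, plus 5-minute gap → minute 13), so it starts at minute 13 and finishes at 13 + 15 = minute 28.
Task 5 cannot begin until task 4 (finishes minute 28). It runs from minute 28 to 28 + 25 = minute 53.
Task 2 waits on task 5 (finishes minute 53), so it starts at minute 53 and finishes at 53 + 9 = minute 62.
Task 3 waits on task 4 (finishes minute 28), so it starts at minute 28 and finishes at 28 + 16 = minute 44.
For task 6: task 5 (finishes minute 53); task 3 (finishes minute 44, plus 15-minute gap → minute 59). Taking the maximum gives a start of minute 59, and it finishes at 59 + 47 = minute 106.
Task 7 has to wait for task 6 (finishes minute 106, plus 10-minute gap → minute 116); task 3 (finishes minute 44, plus 10-minute gap → minute 54). The latest of these is minute 116, so task 7 runs minute 116 to 116 + 10 = minute 126.
Task 8 waits on task 7 (finishes minute 126), so it starts at minute 126 and finishes at 126 + 25 = minute 151.
All tasks are finished once the last one completes. Finish times: Task 1 at 8, Task 2 at 62, Task 3 at 44, Task 4 at 28, Task 5 at 53, Task 6 at 106, Task 7 at 126, Task 8 at 151. The latest is minute 151.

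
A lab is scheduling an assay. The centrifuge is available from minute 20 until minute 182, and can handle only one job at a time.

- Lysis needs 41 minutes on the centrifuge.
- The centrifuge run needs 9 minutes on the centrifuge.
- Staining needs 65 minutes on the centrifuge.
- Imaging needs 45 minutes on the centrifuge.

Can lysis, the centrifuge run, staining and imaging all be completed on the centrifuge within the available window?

The centrifuge window is 182 − 20 = 162 minutes.
Running back to back, the jobs need 41 + 9 + 65 + 45 = 160 minutes on the centrifuge.
Since 160 ≤ 162, they fit within the window.

Yes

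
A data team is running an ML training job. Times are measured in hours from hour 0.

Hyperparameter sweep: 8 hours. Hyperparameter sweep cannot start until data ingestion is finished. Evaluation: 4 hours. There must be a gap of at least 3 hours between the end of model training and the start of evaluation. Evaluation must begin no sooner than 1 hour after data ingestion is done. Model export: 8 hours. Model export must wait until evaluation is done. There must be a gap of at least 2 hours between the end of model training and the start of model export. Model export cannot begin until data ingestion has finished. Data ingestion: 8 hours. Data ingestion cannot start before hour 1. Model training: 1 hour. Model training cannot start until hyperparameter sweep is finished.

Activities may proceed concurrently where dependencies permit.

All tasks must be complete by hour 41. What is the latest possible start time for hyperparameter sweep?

Model export must finish by hour 41; it takes 8 hours, so it must start by 41 − 8 = hour 33.
Evaluation must finish before model export (must start by hour 33). With a 4-hour duration, evaluation must start by 33 − 4 = hour 29.
Model training feeds evaluation (must start by hour 29, minus 3-hour gap → hour 26); model export (must start by hour 33, minus 2-hour gap → hour 31). Taking the minimum, model training must finish by hour 26 and start by 26 − 1 = hour 25.
Hyperparameter sweep has to be done before model training (must start by hour 25). That means finishing by hour 25, i.e. starting by 25 − 8 = hour 17.

17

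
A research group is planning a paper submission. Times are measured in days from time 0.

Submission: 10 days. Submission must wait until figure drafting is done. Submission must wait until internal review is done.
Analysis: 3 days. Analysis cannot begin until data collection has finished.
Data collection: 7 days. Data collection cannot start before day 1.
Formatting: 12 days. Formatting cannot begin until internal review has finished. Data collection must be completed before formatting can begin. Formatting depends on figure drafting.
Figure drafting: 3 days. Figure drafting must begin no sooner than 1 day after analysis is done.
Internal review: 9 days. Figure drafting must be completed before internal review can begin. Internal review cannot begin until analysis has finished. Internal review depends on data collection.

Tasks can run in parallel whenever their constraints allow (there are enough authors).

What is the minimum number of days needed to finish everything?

36

Data collection waits on its own release at day 1, so it starts at day 1 and finishes at 1 + 7 = day 8.
Analysis cannot begin until data collection (finishes day 8). It runs from day 8 to 8 + 3 = day 11.
After analysis (finishes day 11, plus 1-day gap → day 12), figure drafting can start at day 12 and finishes at day 15.
Internal review needs all of figure drafting (finishes day 15); analysis (finishes day 11); data collection (finishes day 8). That puts its earliest start at day 15; it finishes at 15 + 9 = day 24.
Submission has to wait for figure drafting (finishes day 15); internal review (finishes day 24). The latest of these is day 24, so submission runs day 24 to 24 + 10 = day 34.
Formatting needs all of internal review (finishes day 24); data collection (finishes day 8); figure drafting (finishes day 15). That puts its earliest start at day 24; it finishes at 24 + 12 = day 36.
All tasks are finished once the last one completes. Finish times: Data collection at 8, Analysis at 11, Figure drafting at 15, Internal review at 24, Formatting at 36, Submission at 34. The latest is day 36.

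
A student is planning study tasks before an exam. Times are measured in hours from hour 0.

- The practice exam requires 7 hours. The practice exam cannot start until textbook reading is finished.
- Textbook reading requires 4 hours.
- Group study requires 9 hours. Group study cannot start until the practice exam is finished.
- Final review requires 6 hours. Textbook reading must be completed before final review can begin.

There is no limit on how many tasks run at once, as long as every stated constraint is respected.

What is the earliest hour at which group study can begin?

11

Textbook reading has no prerequisites, so it starts at hour 0 and finishes at hour 4.
The practice exam cannot begin until textbook reading (finishes hour 4). It runs from hour 4 to 4 + 7 = hour 11.
Group study waits on the practice exam (finishes hour 11), so the earliest it can start is hour 11.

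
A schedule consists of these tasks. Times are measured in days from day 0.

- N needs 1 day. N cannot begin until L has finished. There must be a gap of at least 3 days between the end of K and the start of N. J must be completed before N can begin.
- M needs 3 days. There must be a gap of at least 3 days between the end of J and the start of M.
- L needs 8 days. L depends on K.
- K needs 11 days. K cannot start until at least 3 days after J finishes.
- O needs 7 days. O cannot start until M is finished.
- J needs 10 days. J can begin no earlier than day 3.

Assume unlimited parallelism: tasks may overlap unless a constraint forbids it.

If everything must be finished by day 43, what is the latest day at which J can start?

10

To finish by day 43, N (duration 1) must start no later than day 42.
L feeds into N (must start by day 42); so L must finish by day 42 and therefore start by day 34.
For K: L (must start by day 34); N (must start by day 42, minus 3-day gap → day 39). The most restrictive is day 34; with an 11-day duration, K must start by day 23.
Nothing follows O; the deadline of day 43 is its only limit. It must start by 43 − 7 = day 36.
M feeds into O (must start by day 36); so M must finish by day 36 and therefore start by day 33.
For J: K (must start by day 23, minus 3-day gap → day 20); M (must start by day 33, minus 3-day gap → day 30); N (must start by day 42). The most restrictive is day 20; with a 10-day duration, J must start by day 10.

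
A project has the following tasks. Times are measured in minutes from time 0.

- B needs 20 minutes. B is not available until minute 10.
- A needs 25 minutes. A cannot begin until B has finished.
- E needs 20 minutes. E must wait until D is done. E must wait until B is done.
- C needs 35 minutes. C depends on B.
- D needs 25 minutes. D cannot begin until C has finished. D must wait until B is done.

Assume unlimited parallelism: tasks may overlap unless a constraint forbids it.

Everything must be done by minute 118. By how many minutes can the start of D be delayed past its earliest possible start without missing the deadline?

8

B waits on its own release at minute 10, so it starts at minute 10 and finishes at 10 + 20 = minute 30.
After B (finishes minute 30), C can start at minute 30 and finishes at minute 65.
D has to wait for C (finishes minute 65); B (finishes minute 30). The latest of these is minute 65, so D runs minute 65 to 65 + 25 = minute 90.

Working backward from the deadline:
To finish by minute 118, E (duration 20) must start no later than minute 98.
Since E (must start by minute 98) depends on it, D must finish by minute 98. Backing off its 25-minute duration gives a latest start of minute 73.
So D can start as early as minute 65 and as late as minute 73, giving 73 − 65 = 8 minutes of slack.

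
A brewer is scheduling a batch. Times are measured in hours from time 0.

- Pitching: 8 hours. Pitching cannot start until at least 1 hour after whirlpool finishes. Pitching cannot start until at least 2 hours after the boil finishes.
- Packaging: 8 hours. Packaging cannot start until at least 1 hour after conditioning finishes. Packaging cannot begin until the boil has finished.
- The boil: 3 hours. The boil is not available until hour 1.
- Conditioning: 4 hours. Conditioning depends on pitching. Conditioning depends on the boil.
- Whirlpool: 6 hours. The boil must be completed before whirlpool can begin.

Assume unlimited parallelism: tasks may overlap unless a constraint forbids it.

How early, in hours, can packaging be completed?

After its own release at hour 1, the boil can start at hour 1 and finishes at hour 4.
Whirlpool waits on the boil (finishes hour 4), so it starts at hour 4 and finishes at 4 + 6 = hour 10.
Pitching needs all of whirlpool (finishes hour 10, plus 1-hour gap → hour 11); the boil (finishes hour 4, plus 2-hour gap → hour 6). That puts its earliest start at hour 11; it finishes at 11 + 8 = hour 19.
Conditioning cannot start until pitching (finishes hour 19); the boil (finishes hour 4). The controlling bound is hour 19, so conditioning finishes at 19 + 4 = hour 23.
Packaging has to wait for conditioning (finishes hour 23, plus 1-hour gap → hour 24); the boil (finishes hour 4). The latest of these is hour 24, so packaging runs hour 24 to 24 + 8 = hour 32.

32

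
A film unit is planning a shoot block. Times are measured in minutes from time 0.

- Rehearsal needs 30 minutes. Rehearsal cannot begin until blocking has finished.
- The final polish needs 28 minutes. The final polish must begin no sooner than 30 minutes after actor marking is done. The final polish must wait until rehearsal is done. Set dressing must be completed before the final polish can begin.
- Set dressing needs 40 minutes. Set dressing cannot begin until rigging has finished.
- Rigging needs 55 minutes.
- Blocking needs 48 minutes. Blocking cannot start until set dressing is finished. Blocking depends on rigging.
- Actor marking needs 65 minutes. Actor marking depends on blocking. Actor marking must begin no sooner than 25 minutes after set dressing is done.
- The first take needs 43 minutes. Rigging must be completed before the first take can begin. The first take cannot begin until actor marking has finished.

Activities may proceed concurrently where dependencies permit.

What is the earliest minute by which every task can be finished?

Rigging has no prerequisites, so it starts at minute 0 and finishes at minute 55.
Set dressing cannot begin until rigging (finishes minute 55). It runs from minute 55 to 55 + 40 = minute 95.
For blocking: set dressing (finishes minute 95); rigging (finishes minute 55). Taking the maximum gives a start of minute 95, and it finishes at 95 + 48 = minute 143.
Rehearsal waits on blocking (finishes minute 143), so it starts at minute 143 and finishes at 143 + 30 = minute 173.
Actor marking cannot start until blocking (finishes minute 143); set dressing (finishes minute 95, plus 25-minute gap → minute 120). The controlling bound is minute 143, so actor marking finishes at 143 + 65 = minute 208.
The first take cannot start until rigging (finishes minute 55); actor marking (finishes minute 208). The controlling bound is minute 208, so the first take finishes at 208 + 43 = minute 251.
For the final polish: actor marking (finishes minute 208, plus 30-minute gap → minute 238); rehearsal (finishes minute 173); set dressing (finishes minute 95). Taking the maximum gives a start of minute 238, and it finishes at 238 + 28 = minute 266.
All tasks are finished once the last one completes. Finish times: Rigging at 55, Set dressing at 95, Blocking at 143, Actor marking at 208, Rehearsal at 173, The final polish at 266, The first take at 251. The latest is minute 266.

266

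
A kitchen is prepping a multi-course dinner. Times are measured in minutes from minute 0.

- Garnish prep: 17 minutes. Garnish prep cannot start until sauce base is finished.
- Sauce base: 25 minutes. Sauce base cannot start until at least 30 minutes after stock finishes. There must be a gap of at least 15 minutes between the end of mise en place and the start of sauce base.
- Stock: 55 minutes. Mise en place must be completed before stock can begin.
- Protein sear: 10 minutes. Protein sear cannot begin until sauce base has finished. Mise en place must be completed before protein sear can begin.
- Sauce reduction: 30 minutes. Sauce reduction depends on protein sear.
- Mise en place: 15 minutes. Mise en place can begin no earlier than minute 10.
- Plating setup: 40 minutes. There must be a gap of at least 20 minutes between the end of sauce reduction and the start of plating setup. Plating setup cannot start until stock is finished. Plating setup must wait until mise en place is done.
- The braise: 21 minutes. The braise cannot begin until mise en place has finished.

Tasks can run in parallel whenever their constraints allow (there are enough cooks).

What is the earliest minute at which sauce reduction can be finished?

175

Mise en place waits on its own release at minute 10, so it starts at minute 10 and finishes at 10 + 15 = minute 25.
Stock waits on mise en place (finishes minute 25), so it starts at minute 25 and finishes at 25 + 55 = minute 80.
Sauce base cannot start until stock (finishes minute 80, plus 30-minute gap → minute 110); mise en place (finishes minute 25, plus 15-minute gap → minute 40). The controlling bound is minute 110, so sauce base finishes at 110 + 25 = minute 135.
For protein sear: sauce base (finishes minute 135); mise en place (finishes minute 25). Taking the maximum gives a start of minute 135, and it finishes at 135 + 10 = minute 145.
After protein sear (finishes minute 145), sauce reduction can start at minute 145 and finishes at minute 175.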